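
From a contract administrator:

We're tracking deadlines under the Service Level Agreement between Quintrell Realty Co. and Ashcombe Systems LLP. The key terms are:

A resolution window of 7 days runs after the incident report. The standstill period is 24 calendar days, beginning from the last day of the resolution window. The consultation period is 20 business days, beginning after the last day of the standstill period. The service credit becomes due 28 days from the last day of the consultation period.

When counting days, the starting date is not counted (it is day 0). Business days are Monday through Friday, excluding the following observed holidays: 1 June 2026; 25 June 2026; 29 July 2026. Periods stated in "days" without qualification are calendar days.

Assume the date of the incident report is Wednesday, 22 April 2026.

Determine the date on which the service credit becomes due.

Adding 7 calendar days to 22 April 2026 gives 29 April 2026, which is the last day of the resolution window.
Adding 24 calendar days to 29 April 2026 gives 23 May 2026, which is the last day of the standstill period.
The last day of the consultation period: counting 20 business days from Saturday, 23 May 2026 (May 25, May 26, May 27, May 28, …, Jun 18, Jun 19, Jun 22, skipping weekends and the listed holiday on Jun 1) reaches Monday, 22 June 2026.
Adding 28 calendar days to 22 June 2026 gives 20 July 2026, which is the date on which the service credit becomes due.

20 July 2026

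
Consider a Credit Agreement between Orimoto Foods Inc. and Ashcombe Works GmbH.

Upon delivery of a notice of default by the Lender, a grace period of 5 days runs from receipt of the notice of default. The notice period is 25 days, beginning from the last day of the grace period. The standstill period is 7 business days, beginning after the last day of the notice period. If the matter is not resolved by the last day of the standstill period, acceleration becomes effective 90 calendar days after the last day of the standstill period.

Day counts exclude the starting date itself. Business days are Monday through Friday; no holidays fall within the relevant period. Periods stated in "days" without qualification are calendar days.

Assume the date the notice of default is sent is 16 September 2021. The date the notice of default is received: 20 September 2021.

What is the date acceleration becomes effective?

Adding 5 calendar days to 20 September 2021 gives 25 September 2021, which is the last day of the grace period.
The last day of the notice period: 25 calendar days after 25 September 2021 is 20 October 2021.
The last day of the standstill period: 7 business days after Wednesday, 20 October 2021, skipping weekends — Oct 21, Oct 22, Oct 25, Oct 26, Oct 27, Oct 28, Oct 29 — lands on Friday, 29 October 2021.
The date acceleration becomes effective: 29 October 2021 + 90 days = 27 January 2022.

27 January 2022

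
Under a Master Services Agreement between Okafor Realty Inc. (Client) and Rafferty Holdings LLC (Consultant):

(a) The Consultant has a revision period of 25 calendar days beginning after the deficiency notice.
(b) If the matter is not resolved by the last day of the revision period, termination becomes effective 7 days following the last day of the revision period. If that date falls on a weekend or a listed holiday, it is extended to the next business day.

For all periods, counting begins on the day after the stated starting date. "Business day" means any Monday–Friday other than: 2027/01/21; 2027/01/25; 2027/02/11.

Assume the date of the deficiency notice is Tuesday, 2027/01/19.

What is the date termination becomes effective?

The last day of the revision period: 2027/01/19 + 25 days = 2027/02/13.
The date termination becomes effective: 7 calendar days after 2027/02/13 is 2027/02/20. That falls on a Saturday, so it rolls to the next business day, Monday, 2027/02/22.

2027/02/22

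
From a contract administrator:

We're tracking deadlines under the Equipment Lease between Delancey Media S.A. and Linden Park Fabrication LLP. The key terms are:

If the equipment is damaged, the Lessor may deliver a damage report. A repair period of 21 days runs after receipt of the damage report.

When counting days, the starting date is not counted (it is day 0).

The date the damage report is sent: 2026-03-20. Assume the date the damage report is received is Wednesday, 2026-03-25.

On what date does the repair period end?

Adding 21 calendar days to 2026-03-25 gives 2026-04-15, which is the last day of the repair period.

2026-04-15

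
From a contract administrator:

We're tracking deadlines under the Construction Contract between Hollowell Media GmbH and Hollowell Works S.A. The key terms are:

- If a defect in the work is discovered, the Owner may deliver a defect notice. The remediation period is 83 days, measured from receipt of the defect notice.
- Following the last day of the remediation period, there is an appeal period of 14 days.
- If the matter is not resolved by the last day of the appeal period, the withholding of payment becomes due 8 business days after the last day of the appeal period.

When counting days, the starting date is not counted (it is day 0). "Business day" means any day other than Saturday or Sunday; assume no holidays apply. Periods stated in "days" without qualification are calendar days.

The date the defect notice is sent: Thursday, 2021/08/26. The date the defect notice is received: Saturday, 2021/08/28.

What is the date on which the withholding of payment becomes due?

The last day of the remediation period: 2021/08/28 + 83 days = 2021/11/19.
Adding 14 calendar days to 2021/11/19 gives 2021/12/03, which is the last day of the appeal period.
From Friday, 2021/12/03, 8 business days (Dec 6, Dec 7, Dec 8, Dec 9, Dec 10, Dec 13, Dec 14, Dec 15, skipping weekends) brings us to Wednesday, 2021/12/15, which is the date on which the withholding of payment becomes due.

2021/12/15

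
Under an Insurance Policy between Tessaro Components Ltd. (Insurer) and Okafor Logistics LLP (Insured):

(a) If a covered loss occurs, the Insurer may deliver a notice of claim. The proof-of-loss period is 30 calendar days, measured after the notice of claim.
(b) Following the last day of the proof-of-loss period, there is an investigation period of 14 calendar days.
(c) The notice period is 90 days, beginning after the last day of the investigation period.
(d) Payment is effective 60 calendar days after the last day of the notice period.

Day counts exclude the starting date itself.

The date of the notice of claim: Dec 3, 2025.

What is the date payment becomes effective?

Adding 30 calendar days to Dec 3, 2025 gives Jan 2, 2026, which is the last day of the proof-of-loss period.
The last day of the investigation period: 14 calendar days after Jan 2, 2026 is Jan 16, 2026.
The last day of the notice period: Jan 16, 2026 + 90 days = Apr 16, 2026.
The date payment becomes effective: Apr 16, 2026 + 60 days = Jun 15, 2026.

Jun 15, 2026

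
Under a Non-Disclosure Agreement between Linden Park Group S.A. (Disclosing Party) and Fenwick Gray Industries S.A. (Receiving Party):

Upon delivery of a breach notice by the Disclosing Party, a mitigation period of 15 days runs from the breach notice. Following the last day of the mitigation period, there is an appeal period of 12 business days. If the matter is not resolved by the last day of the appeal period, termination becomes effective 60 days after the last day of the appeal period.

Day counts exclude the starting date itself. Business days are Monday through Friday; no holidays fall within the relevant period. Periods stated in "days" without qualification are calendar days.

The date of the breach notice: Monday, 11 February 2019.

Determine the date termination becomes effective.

13 May 2019

The last day of the mitigation period: 11 February 2019 + 15 days = 26 February 2019.
From Tuesday, 26 February 2019, 12 business days (Feb 27, Feb 28, Mar 1, Mar 4, …, Mar 12, Mar 13, Mar 14, skipping weekends) brings us to Thursday, 14 March 2019, which is the last day of the appeal period.
The date termination becomes effective: 14 March 2019 + 60 days = 13 May 2019.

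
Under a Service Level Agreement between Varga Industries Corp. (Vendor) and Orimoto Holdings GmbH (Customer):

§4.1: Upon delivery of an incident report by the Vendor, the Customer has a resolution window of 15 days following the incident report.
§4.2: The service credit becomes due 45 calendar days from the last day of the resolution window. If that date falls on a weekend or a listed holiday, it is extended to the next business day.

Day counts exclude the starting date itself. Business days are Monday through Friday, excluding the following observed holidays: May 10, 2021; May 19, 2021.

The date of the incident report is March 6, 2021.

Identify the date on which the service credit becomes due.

May 5, 2021

Adding 15 calendar days to March 6, 2021 gives March 21, 2021, which is the last day of the resolution window.
The date on which the service credit becomes due: March 21, 2021 + 45 days = May 5, 2021. May 5, 2021 is a Wednesday and is not a listed holiday, so no roll-forward applies.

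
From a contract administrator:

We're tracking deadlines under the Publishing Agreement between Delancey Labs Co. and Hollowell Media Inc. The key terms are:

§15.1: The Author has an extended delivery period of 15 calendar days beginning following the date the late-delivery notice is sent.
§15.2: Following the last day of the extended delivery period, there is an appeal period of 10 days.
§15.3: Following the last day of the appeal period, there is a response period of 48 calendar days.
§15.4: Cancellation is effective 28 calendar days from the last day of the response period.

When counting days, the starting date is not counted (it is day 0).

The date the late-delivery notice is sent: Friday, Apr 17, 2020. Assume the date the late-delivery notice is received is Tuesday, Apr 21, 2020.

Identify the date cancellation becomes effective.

The last day of the extended delivery period: Apr 17, 2020 + 15 days = May 2, 2020.
The last day of the appeal period: 10 calendar days after May 2, 2020 is May 12, 2020.
Adding 48 calendar days to May 12, 2020 gives Jun 29, 2020, which is the last day of the response period.
Adding 28 calendar days to Jun 29, 2020 gives Jul 27, 2020, which is the date cancellation becomes effective.

Jul 27, 2020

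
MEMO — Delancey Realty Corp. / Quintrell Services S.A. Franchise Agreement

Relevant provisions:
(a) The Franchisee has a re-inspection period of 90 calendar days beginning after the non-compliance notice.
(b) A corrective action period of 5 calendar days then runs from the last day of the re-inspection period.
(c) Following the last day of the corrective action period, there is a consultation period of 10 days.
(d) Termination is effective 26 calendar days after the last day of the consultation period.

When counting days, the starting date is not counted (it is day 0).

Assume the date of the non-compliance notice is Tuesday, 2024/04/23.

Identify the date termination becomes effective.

The last day of the re-inspection period: 2024/04/23 + 90 days = 2024/07/22.
The last day of the corrective action period: 5 calendar days after 2024/07/22 is 2024/07/27.
The last day of the consultation period: 10 calendar days after 2024/07/27 is 2024/08/06.
Adding 26 calendar days to 2024/08/06 gives 2024/09/01, which is the date termination becomes effective.

2024/09/01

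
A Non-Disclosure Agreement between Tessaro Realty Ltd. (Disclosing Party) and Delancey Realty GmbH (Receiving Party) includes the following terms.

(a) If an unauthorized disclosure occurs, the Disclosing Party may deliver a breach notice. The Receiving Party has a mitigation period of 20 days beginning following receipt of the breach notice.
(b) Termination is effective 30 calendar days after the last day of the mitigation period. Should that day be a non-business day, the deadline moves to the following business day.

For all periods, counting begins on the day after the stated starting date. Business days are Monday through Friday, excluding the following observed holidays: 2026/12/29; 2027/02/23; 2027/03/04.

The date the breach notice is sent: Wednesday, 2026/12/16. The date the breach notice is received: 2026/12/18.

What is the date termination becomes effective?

2027/02/08

The last day of the mitigation period: 2026/12/18 + 20 days = 2027/01/07.
The date termination becomes effective: 30 calendar days after 2027/01/07 is 2027/02/06. That falls on a Saturday, so it rolls to the next business day, Monday, 2027/02/08.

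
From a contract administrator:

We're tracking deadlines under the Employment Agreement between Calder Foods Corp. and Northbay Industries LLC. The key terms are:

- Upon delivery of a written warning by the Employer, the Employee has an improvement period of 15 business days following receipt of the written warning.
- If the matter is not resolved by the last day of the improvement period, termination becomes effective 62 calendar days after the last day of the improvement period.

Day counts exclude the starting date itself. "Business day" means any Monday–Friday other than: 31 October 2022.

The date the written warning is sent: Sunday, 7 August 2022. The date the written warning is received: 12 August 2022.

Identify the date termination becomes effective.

The last day of the improvement period: counting 15 business days from Friday, 12 August 2022 (Aug 15, Aug 16, Aug 17, Aug 18, …, Aug 31, Sep 1, Sep 2, skipping weekends) reaches Friday, 2 September 2022.
The date termination becomes effective: 62 calendar days after 2 September 2022 is 3 November 2022.

3 November 2022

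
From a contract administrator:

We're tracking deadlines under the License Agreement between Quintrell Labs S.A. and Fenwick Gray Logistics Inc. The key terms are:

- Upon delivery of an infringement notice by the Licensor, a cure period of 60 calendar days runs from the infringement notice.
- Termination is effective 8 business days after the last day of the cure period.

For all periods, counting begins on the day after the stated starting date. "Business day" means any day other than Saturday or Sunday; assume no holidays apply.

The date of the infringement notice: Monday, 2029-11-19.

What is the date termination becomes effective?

2030-01-30

Adding 60 calendar days to 2029-11-19 gives 2030-01-18, which is the last day of the cure period.
The date termination becomes effective: 8 business days after Friday, 2030-01-18, skipping weekends — Jan 21, Jan 22, Jan 23, Jan 24, Jan 25, Jan 28, Jan 29, Jan 30 — lands on Wednesday, 2030-01-30.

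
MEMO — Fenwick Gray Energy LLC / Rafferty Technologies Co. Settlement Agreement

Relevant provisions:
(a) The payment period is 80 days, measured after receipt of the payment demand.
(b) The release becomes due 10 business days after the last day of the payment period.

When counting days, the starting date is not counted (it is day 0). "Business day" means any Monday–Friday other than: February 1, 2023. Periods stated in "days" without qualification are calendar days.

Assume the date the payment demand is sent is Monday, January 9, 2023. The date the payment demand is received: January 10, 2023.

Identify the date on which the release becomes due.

Adding 80 calendar days to January 10, 2023 gives March 31, 2023, which is the last day of the payment period.
The date on which the release becomes due: counting 10 business days from Friday, March 31, 2023 (Apr 3, Apr 4, Apr 5, Apr 6, Apr 7, Apr 10, Apr 11, Apr 12, Apr 13, Apr 14, skipping weekends) reaches Friday, April 14, 2023.

April 14, 2023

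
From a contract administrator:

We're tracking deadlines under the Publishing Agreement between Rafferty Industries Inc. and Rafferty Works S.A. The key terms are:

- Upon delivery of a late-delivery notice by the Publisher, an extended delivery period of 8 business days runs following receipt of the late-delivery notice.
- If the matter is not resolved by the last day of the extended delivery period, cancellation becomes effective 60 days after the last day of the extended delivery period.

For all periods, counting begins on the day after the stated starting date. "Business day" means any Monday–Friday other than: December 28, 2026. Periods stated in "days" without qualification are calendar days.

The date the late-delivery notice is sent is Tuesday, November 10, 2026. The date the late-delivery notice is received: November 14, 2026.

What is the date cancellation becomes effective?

January 24, 2027

The last day of the extended delivery period: counting 8 business days from Saturday, November 14, 2026 (Nov 16, Nov 17, Nov 18, Nov 19, Nov 20, Nov 23, Nov 24, Nov 25, skipping weekends) reaches Wednesday, November 25, 2026.
The date cancellation becomes effective: November 25, 2026 + 60 days = January 24, 2027.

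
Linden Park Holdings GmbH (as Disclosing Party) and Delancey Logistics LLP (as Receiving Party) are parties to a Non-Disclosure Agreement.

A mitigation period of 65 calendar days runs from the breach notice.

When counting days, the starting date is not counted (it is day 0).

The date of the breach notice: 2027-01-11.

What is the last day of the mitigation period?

Adding 65 calendar days to 2027-01-11 gives 2027-03-17, which is the last day of the mitigation period.

2027-03-17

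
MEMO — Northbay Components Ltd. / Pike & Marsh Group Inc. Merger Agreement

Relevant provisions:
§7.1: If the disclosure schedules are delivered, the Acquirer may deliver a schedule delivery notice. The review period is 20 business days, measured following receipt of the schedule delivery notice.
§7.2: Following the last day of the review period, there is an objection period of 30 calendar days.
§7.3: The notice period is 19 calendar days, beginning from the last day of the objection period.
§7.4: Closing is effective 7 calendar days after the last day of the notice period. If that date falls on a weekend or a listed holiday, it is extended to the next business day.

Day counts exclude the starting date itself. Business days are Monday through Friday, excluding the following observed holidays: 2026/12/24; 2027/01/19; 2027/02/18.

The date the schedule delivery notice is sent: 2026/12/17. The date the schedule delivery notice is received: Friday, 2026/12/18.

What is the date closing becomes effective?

2027/03/15

The last day of the review period: 20 business days after Friday, 2026/12/18, skipping weekends and the listed holiday on Dec 24 — Dec 21, Dec 22, Dec 23, Dec 25, …, Jan 14, Jan 15, Jan 18 — lands on Monday, 2027/01/18.
The last day of the objection period: 2027/01/18 + 30 days = 2027/02/17.
The last day of the notice period: 2027/02/17 + 19 days = 2027/03/08.
Adding 7 calendar days to 2027/03/08 gives 2027/03/15, which is the date closing becomes effective. 2027/03/15 is a Monday and is not a listed holiday, so no roll-forward applies.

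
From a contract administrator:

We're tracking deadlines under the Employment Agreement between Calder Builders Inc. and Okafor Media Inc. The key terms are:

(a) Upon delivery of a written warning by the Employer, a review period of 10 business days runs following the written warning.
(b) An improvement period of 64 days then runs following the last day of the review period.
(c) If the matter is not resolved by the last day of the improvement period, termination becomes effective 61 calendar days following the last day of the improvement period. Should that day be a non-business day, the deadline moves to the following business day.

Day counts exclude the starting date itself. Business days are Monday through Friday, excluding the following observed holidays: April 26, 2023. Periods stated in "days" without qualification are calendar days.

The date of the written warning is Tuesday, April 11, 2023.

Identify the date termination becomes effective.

The last day of the review period: 10 business days after Tuesday, April 11, 2023, skipping weekends — Apr 12, Apr 13, Apr 14, Apr 17, Apr 18, Apr 19, Apr 20, Apr 21, Apr 24, Apr 25 — lands on Tuesday, April 25, 2023.
The last day of the improvement period: April 25, 2023 + 64 days = June 28, 2023.
The date termination becomes effective: 61 calendar days after June 28, 2023 is August 28, 2023. August 28, 2023 is a Monday and is not a listed holiday, so no roll-forward applies.

August 28, 2023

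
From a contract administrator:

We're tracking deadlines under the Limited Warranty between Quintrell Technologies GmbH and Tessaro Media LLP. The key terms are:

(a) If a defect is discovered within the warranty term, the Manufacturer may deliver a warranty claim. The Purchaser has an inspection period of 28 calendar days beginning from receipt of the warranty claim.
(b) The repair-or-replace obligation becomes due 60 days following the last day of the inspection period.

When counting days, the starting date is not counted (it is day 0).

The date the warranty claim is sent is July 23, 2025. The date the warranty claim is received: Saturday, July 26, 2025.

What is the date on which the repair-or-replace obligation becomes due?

The last day of the inspection period: July 26, 2025 + 28 days = August 23, 2025.
The date on which the repair-or-replace obligation becomes due: August 23, 2025 + 60 days = October 22, 2025.

October 22, 2025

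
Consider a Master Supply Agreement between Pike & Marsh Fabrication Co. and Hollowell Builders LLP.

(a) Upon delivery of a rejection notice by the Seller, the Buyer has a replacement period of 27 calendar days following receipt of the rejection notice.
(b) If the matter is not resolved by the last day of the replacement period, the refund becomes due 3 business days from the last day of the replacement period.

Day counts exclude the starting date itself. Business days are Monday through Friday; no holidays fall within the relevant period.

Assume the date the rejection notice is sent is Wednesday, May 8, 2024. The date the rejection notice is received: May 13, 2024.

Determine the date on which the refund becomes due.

June 12, 2024

The last day of the replacement period: 27 calendar days after May 13, 2024 is June 9, 2024.
The date on which the refund becomes due: counting 3 business days from Sunday, June 9, 2024 (Jun 10, Jun 11, Jun 12, skipping weekends) reaches Wednesday, June 12, 2024.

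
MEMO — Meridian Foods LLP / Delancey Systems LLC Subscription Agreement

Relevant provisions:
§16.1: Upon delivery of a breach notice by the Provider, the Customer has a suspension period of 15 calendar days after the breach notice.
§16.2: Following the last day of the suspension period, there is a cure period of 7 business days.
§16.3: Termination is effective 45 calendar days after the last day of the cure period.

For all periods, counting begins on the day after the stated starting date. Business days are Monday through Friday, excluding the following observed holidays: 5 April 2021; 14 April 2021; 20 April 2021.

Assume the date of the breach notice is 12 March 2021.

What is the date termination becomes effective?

22 May 2021

The last day of the suspension period: 12 March 2021 + 15 days = 27 March 2021.
From Saturday, 27 March 2021, 7 business days (Mar 29, Mar 30, Mar 31, Apr 1, Apr 2, Apr 6, Apr 7, skipping weekends and the listed holiday on Apr 5) brings us to Wednesday, 7 April 2021, which is the last day of the cure period.
The date termination becomes effective: 45 calendar days after 7 April 2021 is 22 May 2021.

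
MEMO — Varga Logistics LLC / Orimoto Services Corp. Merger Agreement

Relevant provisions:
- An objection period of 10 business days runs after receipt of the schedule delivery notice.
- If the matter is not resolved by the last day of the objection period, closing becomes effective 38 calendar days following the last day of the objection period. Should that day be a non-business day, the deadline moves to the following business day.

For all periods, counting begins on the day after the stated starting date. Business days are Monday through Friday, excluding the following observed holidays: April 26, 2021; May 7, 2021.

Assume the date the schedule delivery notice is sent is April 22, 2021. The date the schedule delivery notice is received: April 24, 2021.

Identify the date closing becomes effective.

The last day of the objection period: 10 business days after Saturday, April 24, 2021, skipping weekends and the listed holidays on Apr 26, May 7 — Apr 27, Apr 28, Apr 29, Apr 30, May 3, May 4, May 5, May 6, May 10, May 11 — lands on Tuesday, May 11, 2021.
Adding 38 calendar days to May 11, 2021 gives June 18, 2021, which is the date closing becomes effective. June 18, 2021 is a Friday and is not a listed holiday, so no roll-forward applies.

June 18, 2021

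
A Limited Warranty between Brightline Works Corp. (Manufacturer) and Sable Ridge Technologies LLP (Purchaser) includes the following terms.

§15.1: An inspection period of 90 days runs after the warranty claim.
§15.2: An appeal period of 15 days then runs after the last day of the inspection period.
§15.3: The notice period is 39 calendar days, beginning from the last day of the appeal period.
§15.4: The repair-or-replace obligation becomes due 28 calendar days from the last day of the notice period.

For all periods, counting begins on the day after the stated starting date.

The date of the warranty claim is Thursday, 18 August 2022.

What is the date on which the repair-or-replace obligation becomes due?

6 February 2023

Adding 90 calendar days to 18 August 2022 gives 16 November 2022, which is the last day of the inspection period.
The last day of the appeal period: 16 November 2022 + 15 days = 1 December 2022.
The last day of the notice period: 39 calendar days after 1 December 2022 is 9 January 2023.
The date on which the repair-or-replace obligation becomes due: 28 calendar days after 9 January 2023 is 6 February 2023.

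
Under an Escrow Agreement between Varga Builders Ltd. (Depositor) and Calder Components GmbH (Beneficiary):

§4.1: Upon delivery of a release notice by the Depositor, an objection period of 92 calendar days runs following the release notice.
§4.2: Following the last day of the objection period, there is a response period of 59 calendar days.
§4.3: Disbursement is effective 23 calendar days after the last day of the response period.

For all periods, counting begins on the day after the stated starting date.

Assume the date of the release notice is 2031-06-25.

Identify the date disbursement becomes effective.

Adding 92 calendar days to 2031-06-25 gives 2031-09-25, which is the last day of the objection period.
The last day of the response period: 59 calendar days after 2031-09-25 is 2031-11-23.
The date disbursement becomes effective: 23 calendar days after 2031-11-23 is 2031-12-16.

2031-12-16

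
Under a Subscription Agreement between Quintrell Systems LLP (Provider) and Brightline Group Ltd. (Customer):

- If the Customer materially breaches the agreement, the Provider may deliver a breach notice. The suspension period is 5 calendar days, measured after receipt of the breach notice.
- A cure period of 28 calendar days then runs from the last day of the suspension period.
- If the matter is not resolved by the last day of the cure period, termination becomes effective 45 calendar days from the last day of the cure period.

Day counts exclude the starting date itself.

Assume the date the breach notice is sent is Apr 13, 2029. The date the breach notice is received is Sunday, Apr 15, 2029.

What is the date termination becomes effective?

The last day of the suspension period: 5 calendar days after Apr 15, 2029 is Apr 20, 2029.
The last day of the cure period: Apr 20, 2029 + 28 days = May 18, 2029.
Adding 45 calendar days to May 18, 2029 gives Jul 2, 2029, which is the date termination becomes effective.

Jul 2, 2029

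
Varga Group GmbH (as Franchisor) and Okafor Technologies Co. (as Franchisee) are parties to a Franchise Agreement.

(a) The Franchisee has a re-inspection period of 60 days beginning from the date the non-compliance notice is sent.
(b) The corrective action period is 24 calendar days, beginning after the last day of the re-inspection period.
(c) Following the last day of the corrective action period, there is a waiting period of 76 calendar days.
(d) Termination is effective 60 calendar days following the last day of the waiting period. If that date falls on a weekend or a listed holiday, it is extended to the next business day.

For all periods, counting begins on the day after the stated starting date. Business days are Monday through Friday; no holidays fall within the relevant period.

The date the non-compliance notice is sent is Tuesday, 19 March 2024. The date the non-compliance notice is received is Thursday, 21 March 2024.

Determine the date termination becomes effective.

25 October 2024

Adding 60 calendar days to 19 March 2024 gives 18 May 2024, which is the last day of the re-inspection period.
The last day of the corrective action period: 18 May 2024 + 24 days = 11 June 2024.
The last day of the waiting period: 76 calendar days after 11 June 2024 is 26 August 2024.
The date termination becomes effective: 60 calendar days after 26 August 2024 is 25 October 2024. 25 October 2024 is a Friday, so no roll-forward applies.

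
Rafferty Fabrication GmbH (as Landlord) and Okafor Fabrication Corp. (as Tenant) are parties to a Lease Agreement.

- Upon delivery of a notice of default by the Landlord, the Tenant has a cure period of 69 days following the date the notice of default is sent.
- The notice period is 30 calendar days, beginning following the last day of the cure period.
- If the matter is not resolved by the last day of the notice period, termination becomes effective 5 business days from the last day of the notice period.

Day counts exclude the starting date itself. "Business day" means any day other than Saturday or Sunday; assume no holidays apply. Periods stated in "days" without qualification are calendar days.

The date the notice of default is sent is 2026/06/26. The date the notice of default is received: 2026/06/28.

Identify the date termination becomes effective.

Adding 69 calendar days to 2026/06/26 gives 2026/09/03, which is the last day of the cure period.
Adding 30 calendar days to 2026/09/03 gives 2026/10/03, which is the last day of the notice period.
The date termination becomes effective: 5 business days after Saturday, 2026/10/03, skipping weekends — Oct 5, Oct 6, Oct 7, Oct 8, Oct 9 — lands on Friday, 2026/10/09.

2026/10/09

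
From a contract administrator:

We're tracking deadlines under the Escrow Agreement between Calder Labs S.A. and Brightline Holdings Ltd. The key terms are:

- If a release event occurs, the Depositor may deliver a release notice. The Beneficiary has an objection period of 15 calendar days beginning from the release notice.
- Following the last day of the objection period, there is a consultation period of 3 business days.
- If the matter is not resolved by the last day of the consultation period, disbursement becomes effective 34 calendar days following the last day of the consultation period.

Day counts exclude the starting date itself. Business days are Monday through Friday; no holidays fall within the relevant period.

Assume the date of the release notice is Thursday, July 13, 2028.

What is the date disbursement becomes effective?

The last day of the objection period: 15 calendar days after July 13, 2028 is July 28, 2028.
From Friday, July 28, 2028, 3 business days (Jul 31, Aug 1, Aug 2, skipping weekends) brings us to Wednesday, August 2, 2028, which is the last day of the consultation period.
The date disbursement becomes effective: 34 calendar days after August 2, 2028 is September 5, 2028.

September 5, 2028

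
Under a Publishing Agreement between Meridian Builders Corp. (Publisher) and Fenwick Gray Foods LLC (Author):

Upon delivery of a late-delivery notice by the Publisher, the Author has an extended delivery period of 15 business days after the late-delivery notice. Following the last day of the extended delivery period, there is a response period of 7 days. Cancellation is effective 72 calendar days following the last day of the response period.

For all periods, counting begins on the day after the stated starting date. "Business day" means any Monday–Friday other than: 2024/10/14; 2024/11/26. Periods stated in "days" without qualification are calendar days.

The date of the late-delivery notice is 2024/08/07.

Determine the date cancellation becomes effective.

2024/11/15

The last day of the extended delivery period: counting 15 business days from Wednesday, 2024/08/07 (Aug 8, Aug 9, Aug 12, Aug 13, …, Aug 26, Aug 27, Aug 28, skipping weekends) reaches Wednesday, 2024/08/28.
Adding 7 calendar days to 2024/08/28 gives 2024/09/04, which is the last day of the response period.
Adding 72 calendar days to 2024/09/04 gives 2024/11/15, which is the date cancellation becomes effective.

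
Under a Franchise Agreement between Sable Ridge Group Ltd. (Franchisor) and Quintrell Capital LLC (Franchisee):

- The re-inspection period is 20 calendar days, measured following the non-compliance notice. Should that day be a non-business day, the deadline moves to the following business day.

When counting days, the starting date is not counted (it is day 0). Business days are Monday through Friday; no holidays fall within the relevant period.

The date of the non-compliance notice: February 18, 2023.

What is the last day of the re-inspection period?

March 10, 2023

The last day of the re-inspection period: February 18, 2023 + 20 days = March 10, 2023. March 10, 2023 is a Friday, so no roll-forward applies.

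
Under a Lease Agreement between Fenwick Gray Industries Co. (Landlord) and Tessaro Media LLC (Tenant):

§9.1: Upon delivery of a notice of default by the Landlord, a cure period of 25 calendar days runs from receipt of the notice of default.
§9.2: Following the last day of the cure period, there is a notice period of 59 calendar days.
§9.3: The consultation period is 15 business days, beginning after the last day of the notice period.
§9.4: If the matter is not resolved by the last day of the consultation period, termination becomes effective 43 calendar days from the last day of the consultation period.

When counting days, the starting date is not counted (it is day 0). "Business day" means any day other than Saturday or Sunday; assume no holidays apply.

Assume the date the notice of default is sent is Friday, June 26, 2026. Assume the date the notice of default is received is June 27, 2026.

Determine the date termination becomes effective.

The last day of the cure period: June 27, 2026 + 25 days = July 22, 2026.
The last day of the notice period: 59 calendar days after July 22, 2026 is September 19, 2026.
The last day of the consultation period: 15 business days after Saturday, September 19, 2026, skipping weekends — Sep 21, Sep 22, Sep 23, Sep 24, …, Oct 7, Oct 8, Oct 9 — lands on Friday, October 9, 2026.
The date termination becomes effective: October 9, 2026 + 43 days = November 21, 2026.

November 21, 2026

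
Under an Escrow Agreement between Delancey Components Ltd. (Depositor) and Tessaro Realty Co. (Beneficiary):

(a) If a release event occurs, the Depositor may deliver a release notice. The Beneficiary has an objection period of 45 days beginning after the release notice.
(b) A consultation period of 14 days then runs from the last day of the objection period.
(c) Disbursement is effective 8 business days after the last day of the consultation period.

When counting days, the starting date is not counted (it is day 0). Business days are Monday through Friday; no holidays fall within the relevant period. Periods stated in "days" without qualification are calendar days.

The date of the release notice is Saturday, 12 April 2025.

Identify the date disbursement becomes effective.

The last day of the objection period: 45 calendar days after 12 April 2025 is 27 May 2025.
The last day of the consultation period: 14 calendar days after 27 May 2025 is 10 June 2025.
The date disbursement becomes effective: counting 8 business days from Tuesday, 10 June 2025 (Jun 11, Jun 12, Jun 13, Jun 16, Jun 17, Jun 18, Jun 19, Jun 20, skipping weekends) reaches Friday, 20 June 2025.

20 June 2025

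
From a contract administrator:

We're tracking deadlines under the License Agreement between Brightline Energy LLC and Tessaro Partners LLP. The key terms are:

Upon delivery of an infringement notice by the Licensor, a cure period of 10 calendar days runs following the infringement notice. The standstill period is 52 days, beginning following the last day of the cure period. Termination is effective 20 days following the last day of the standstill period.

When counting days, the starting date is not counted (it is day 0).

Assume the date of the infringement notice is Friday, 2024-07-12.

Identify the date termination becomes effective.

2024-10-02

The last day of the cure period: 10 calendar days after 2024-07-12 is 2024-07-22.
Adding 52 calendar days to 2024-07-22 gives 2024-09-12, which is the last day of the standstill period.
Adding 20 calendar days to 2024-09-12 gives 2024-10-02, which is the date termination becomes effective.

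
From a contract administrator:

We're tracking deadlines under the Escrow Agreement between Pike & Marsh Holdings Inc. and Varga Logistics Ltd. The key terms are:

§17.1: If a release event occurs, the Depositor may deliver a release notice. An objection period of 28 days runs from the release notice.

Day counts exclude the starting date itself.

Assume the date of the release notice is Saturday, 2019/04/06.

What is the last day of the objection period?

2019/05/04

The last day of the objection period: 2019/04/06 + 28 days = 2019/05/04.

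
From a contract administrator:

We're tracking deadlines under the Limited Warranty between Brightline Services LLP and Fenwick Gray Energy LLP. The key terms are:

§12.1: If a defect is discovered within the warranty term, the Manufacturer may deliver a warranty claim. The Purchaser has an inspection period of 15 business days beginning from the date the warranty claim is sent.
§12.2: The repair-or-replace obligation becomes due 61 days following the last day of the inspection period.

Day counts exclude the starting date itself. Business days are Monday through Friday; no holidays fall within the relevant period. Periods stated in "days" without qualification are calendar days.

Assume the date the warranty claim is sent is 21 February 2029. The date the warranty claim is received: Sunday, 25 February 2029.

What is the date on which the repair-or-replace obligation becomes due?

14 May 2029

The last day of the inspection period: 15 business days after Wednesday, 21 February 2029, skipping weekends — Feb 22, Feb 23, Feb 26, Feb 27, …, Mar 12, Mar 13, Mar 14 — lands on Wednesday, 14 March 2029.
The date on which the repair-or-replace obligation becomes due: 61 calendar days after 14 March 2029 is 14 May 2029.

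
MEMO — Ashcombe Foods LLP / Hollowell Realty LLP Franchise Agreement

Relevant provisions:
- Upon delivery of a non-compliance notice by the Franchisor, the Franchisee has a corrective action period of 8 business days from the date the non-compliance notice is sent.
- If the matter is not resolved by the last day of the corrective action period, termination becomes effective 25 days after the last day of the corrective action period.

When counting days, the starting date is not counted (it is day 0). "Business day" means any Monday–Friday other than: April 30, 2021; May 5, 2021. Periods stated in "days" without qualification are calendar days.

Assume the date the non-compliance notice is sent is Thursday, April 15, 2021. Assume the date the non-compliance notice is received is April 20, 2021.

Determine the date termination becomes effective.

May 22, 2021

From Thursday, April 15, 2021, 8 business days (Apr 16, Apr 19, Apr 20, Apr 21, Apr 22, Apr 23, Apr 26, Apr 27, skipping weekends) brings us to Tuesday, April 27, 2021, which is the last day of the corrective action period.
Adding 25 calendar days to April 27, 2021 gives May 22, 2021, which is the date termination becomes effective.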